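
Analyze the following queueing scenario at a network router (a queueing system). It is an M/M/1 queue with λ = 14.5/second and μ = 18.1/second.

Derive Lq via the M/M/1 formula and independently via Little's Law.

Method 1 (direct): Lq = λ²/(μ(μ-λ)) = 210.25/(18.1 × 3.60) = 3.2267

Method 2 (Little's Law):
W = 1/(μ-λ) = 1/3.60 = 0.27778
Wq = W - 1/μ = 0.27778 - 0.055249 = 0.22253
Lq = λWq = 14.5 × 0.22253 = 3.2267 ✔ (matches Method 1)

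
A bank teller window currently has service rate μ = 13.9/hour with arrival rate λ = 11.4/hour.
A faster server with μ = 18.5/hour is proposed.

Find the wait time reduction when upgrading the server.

System 1: ρ₁ = 11.4/13.9 = 0.8201, W₁ = 1/(13.9-11.4) = 0.40000
System 2: ρ₂ = 11.4/18.5 = 0.6162, W₂ = 1/(18.5-11.4) = 0.14085
Improvement: (W₁-W₂)/W₁ = (0.40000-0.14085)/0.40000 = 64.79%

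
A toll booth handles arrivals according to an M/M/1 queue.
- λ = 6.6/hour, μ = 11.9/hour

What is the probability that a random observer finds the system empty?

ρ = λ/μ = 6.6/11.9 = 0.5546
P(0) = 1 - ρ = 1 - 0.5546 = 0.4454
The server is idle 44.54% of the time.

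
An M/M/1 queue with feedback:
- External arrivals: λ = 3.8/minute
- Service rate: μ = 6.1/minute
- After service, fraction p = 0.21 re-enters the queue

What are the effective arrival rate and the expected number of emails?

Effective arrival rate: λ_eff = λ/(1-p) = 3.8/(1-0.21) = 3.8/0.79 = 4.810127
ρ = λ_eff/μ = 4.810127/6.1 = 0.788545
L = ρ/(1-ρ) = 0.788545/(1-0.788545) = 3.7291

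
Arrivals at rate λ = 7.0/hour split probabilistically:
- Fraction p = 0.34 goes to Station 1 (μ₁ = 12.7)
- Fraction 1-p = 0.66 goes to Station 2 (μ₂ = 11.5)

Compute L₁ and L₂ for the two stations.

Effective rates: λ₁ = 7.0×0.34 = 2.38, λ₂ = 7.0×0.66 = 4.62
Station 1: ρ₁ = 2.38/12.7 = 0.1874, L₁ = ρ₁/(1-ρ₁) = 0.1874/(1-0.1874) = 0.2306
Station 2: ρ₂ = 4.62/11.5 = 0.40174, L₂ = ρ₂/(1-ρ₂) = 0.40174/(1-0.40174) = 0.6715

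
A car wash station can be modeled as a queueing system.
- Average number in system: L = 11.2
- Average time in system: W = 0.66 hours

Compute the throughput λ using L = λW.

Little's Law: L = λW, so λ = L/W
λ = 11.2/0.66 = 16.9697 cars/hour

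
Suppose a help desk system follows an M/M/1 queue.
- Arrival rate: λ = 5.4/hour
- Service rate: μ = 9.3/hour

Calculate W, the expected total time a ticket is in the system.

First, compute utilization: ρ = λ/μ = 5.4/9.3 = 0.5806
For M/M/1: W = 1/(μ-λ)
W = 1/(9.3-5.4) = 1/3.90
W = 0.2564 hours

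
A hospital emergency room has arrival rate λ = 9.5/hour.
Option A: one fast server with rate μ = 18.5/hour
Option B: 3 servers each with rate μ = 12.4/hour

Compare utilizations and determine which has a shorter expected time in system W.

Option A: single server μ = 18.5 (M/M/1)
  ρ_A = 9.5/18.5 = 0.5135
  W_A = 1/(μ-λ) = 1/(18.5-9.5) = 1/9.00 = 0.1111

Option B: 3 servers μ = 12.4 (M/M/3)
  ρ_B = λ/(cμ) = 9.5/(3×12.4) = 0.2554
  Offered load a = λ/μ = cρ = 9.5/12.4 = 0.7661
  P₀ = [ Σₙ₌₀^2 aⁿ/n! + a^3/(3!(1-ρ)) ]⁻¹
  Σ = a^0/0! + a^1/1! + a^2/2! = 1.0000 + 0.7661 + 0.2935 = 2.0596
  a^3/(3!(1-ρ)) = 0.4497/(6 × 0.7446) = 0.1007
  P₀ = 1/(2.0596 + 0.1007) = 0.4629
  Lq = P₀·a^3·ρ / (3!(1-ρ)²) = 0.4629 × 0.4497 × 0.2554 / (6 × 0.5545) = 0.01598
  Wq_B = Lq/λ = 0.01598/9.5 = 0.001682
  W_B = Wq_B + 1/μ = 0.001682 + 0.08065 = 0.08233

Since W_B = 0.08233 < W_A = 0.1111, Option B (multiple servers) has the shorter time in system.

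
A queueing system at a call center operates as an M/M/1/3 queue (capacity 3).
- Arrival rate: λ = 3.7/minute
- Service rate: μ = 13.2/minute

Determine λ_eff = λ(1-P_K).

ρ = λ/μ = 3.7/13.2 = 0.2803
P₀ = (1-ρ)/(1-ρ^(K+1)) = (1-0.2803)/(1-0.2803^4) = 0.7197/0.9938 = 0.7242
P_K = P₀×ρ^K = 0.7242 × 0.2803^3 = 0.7242 × 0.02202 = 0.01595
λ_eff = λ(1-P_K) = 3.7 × (1 - 0.01595) = 3.7 × 0.98405 = 3.6410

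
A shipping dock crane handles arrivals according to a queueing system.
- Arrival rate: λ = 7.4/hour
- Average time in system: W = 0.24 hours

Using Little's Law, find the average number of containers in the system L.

Little's Law: L = λW
L = 7.4 × 0.24 = 1.7760 containers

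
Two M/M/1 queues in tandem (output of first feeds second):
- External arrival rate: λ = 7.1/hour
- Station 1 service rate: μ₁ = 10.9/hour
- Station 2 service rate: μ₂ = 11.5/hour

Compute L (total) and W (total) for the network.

By Jackson's theorem, each station behaves as independent M/M/1.
Station 1: ρ₁ = 7.1/10.9 = 0.6514, L₁ = ρ₁/(1-ρ₁) = λ/(μ₁-λ) = 7.1/3.80 = 1.86842
Station 2: ρ₂ = 7.1/11.5 = 0.6174, L₂ = ρ₂/(1-ρ₂) = λ/(μ₂-λ) = 7.1/4.40 = 1.61364
Total: L = L₁ + L₂ = 1.86842 + 1.61364 = 3.4821
W = L/λ = 3.4821/7.1 = 0.4904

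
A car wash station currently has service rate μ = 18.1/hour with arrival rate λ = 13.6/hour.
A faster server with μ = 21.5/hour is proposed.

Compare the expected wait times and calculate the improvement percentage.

System 1: ρ₁ = 13.6/18.1 = 0.7514, W₁ = 1/(18.1-13.6) = 0.22222
System 2: ρ₂ = 13.6/21.5 = 0.6326, W₂ = 1/(21.5-13.6) = 0.12658
Improvement: (W₁-W₂)/W₁ = (0.22222-0.12658)/0.22222 = 43.04%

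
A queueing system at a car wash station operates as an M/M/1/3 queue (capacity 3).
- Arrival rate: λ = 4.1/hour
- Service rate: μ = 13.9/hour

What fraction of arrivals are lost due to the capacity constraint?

ρ = λ/μ = 4.1/13.9 = 0.29496
P₀ = (1-ρ)/(1-ρ^(K+1)) = (1-0.29496)/(1-0.29496^4) = 0.7050/0.9924 = 0.7104
P_K = P₀×ρ^K = 0.7104 × 0.29496^3 = 0.7104 × 0.02566 = 0.01823
Blocking probability = 1.82%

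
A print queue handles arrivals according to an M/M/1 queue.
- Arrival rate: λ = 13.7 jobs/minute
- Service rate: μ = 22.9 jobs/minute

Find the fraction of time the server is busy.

Server utilization: ρ = λ/μ
ρ = 13.7/22.9 = 0.5983
The server is busy 59.83% of the time.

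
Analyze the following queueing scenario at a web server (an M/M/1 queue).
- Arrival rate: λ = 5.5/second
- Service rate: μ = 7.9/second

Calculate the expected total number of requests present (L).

ρ = λ/μ = 5.5/7.9 = 0.6962
For M/M/1: L = λ/(μ-λ)
L = 5.5/(7.9-5.5) = 5.5/2.40
L = 2.2917 requests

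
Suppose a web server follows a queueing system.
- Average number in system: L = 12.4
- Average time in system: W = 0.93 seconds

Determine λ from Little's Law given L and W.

Little's Law: L = λW, so λ = L/W
λ = 12.4/0.93 = 13.3333 requests/second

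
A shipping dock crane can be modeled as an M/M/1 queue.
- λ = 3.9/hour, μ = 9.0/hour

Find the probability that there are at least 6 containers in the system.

ρ = λ/μ = 3.9/9.0 = 0.43333
P(N ≥ n) = ρⁿ
P(N ≥ 6) = 0.43333^6
P(N ≥ 6) = 0.006621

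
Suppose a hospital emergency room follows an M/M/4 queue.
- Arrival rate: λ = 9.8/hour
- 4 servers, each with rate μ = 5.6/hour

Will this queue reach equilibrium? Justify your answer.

Stability requires ρ = λ/(cμ) < 1
ρ = 9.8/(4 × 5.6) = 9.8/22.40 = 0.4375
Since 0.4375 < 1, the system is STABLE.
The servers are busy 43.75% of the time.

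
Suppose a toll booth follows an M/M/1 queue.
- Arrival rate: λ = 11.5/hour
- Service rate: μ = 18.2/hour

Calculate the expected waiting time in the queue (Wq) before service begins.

First, compute utilization: ρ = λ/μ = 11.5/18.2 = 0.6319
For M/M/1: Wq = λ/(μ(μ-λ))
Wq = 11.5/(18.2 × (18.2-11.5))
Wq = 11.5/(18.2 × 6.70)
Wq = 0.09431 hours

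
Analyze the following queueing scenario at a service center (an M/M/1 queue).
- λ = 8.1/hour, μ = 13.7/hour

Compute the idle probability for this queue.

ρ = λ/μ = 8.1/13.7 = 0.5912
P(0) = 1 - ρ = 1 - 0.5912 = 0.4088
The server is idle 40.88% of the time.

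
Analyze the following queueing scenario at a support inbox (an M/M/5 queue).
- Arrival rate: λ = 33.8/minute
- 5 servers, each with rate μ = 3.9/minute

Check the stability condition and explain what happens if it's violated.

Stability requires ρ = λ/(cμ) < 1
ρ = 33.8/(5 × 3.9) = 33.8/19.50 = 1.7333
Since 1.7333 ≥ 1, the system is UNSTABLE.
Need c > λ/μ = 33.8/3.9 = 8.67.
Minimum servers needed: c = 9.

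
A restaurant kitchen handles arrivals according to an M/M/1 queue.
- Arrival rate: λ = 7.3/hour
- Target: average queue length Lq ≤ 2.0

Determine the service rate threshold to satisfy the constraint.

For M/M/1: Lq = λ²/(μ(μ-λ))
Need Lq ≤ 2.0, i.e. μ(μ-λ) ≥ λ²/2.0
μ² - 7.3μ - 53.29/2.0 ≥ 0  →  μ² - 7.3μ - 26.6450 ≥ 0
Quadratic formula (positive root): μ = [λ + √(λ² + 4×26.6450)]/2
Discriminant: 53.29 + 4×26.6450 = 159.8700, √159.8700 = 12.6440
μ ≥ (7.3 + 12.6440)/2 = 9.9720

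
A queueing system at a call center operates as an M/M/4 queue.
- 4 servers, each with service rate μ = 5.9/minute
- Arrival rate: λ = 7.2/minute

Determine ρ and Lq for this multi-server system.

Traffic intensity: ρ = λ/(cμ) = 7.2/(4×5.9) = 0.3051
Since ρ = 0.3051 < 1, system is stable.
Offered load a = λ/μ = cρ = 7.2/5.9 = 1.2203
P₀ = [ Σₙ₌₀^3 aⁿ/n! + a^4/(4!(1-ρ)) ]⁻¹
Σ = a^0/0! + a^1/1! + a^2/2! + a^3/3! = 1.0000 + 1.2203 + 0.7446 + 0.3029 = 3.2678
a^4/(4!(1-ρ)) = 2.2178/(24 × 0.6949) = 0.1330
P₀ = 1/(3.2678 + 0.1330) = 0.2940
Lq = P₀·a^4·ρ / (4!(1-ρ)²) = 0.29405 × 2.2178 × 0.30508 / (24 × 0.48291) = 0.01717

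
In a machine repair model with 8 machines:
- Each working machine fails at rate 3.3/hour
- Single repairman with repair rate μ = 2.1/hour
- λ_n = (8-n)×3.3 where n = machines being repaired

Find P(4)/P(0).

P(4)/P(0) = ∏_{i=0}^{4-1} λ_i/μ_{i+1}
= (8-0)×3.3/2.1 × (8-1)×3.3/2.1 × (8-2)×3.3/2.1 × (8-3)×3.3/2.1
= 10244.4315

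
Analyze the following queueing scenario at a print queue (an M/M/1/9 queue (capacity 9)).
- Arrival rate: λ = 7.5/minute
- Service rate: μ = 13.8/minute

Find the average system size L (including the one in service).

ρ = λ/μ = 7.5/13.8 = 0.543478
P₀ = (1-ρ)/(1-ρ^(K+1)) = (1-0.543478)/(1-0.543478^10) = 0.456522/0.997752 = 0.4576
P_K = P₀×ρ^K = 0.4576 × 0.543478^9 = 0.4576 × 0.004137 = 0.001893
L = ρ[1 - (K+1)ρ^K + Kρ^(K+1)] / [(1-ρ)(1-ρ^(K+1))]
L = 0.543478 × (1 - 10×0.004137 + 9×0.002248) / ((1 - 0.543478) × (1 - 0.002248)) = 1.1679 jobs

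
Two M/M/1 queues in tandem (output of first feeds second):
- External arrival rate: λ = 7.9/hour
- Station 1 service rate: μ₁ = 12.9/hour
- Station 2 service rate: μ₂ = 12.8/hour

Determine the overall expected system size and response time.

By Jackson's theorem, each station behaves as independent M/M/1.
Station 1: ρ₁ = 7.9/12.9 = 0.6124, L₁ = ρ₁/(1-ρ₁) = λ/(μ₁-λ) = 7.9/5.00 = 1.5800
Station 2: ρ₂ = 7.9/12.8 = 0.6172, L₂ = ρ₂/(1-ρ₂) = λ/(μ₂-λ) = 7.9/4.90 = 1.6122
Total: L = L₁ + L₂ = 1.5800 + 1.6122 = 3.1922
W = L/λ = 3.1922/7.9 = 0.4041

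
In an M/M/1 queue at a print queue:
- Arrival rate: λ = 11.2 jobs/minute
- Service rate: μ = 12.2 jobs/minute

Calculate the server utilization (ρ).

Server utilization: ρ = λ/μ
ρ = 11.2/12.2 = 0.9180
The server is busy 91.80% of the time.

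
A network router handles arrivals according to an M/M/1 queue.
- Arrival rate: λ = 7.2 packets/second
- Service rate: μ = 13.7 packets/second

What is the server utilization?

Server utilization: ρ = λ/μ
ρ = 7.2/13.7 = 0.5255
The server is busy 52.55% of the time.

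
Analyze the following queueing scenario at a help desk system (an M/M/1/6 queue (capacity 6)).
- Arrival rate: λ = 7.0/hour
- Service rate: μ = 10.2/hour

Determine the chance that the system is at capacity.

ρ = λ/μ = 7.0/10.2 = 0.686275
P₀ = (1-ρ)/(1-ρ^(K+1)) = (1-0.686275)/(1-0.686275^7) = 0.31373/0.92831 = 0.3380
P_K = P₀×ρ^K = 0.33795 × 0.686275^6 = 0.33795 × 0.10447 = 0.03531
Blocking probability = 3.53%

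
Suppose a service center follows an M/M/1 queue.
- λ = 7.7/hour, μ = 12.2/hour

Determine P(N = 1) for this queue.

ρ = λ/μ = 7.7/12.2 = 0.6311
P(n) = (1-ρ)ρⁿ
P(1) = (1-0.6311) × 0.6311^1
P(1) = 0.3689 × 0.6311
P(1) = 0.2328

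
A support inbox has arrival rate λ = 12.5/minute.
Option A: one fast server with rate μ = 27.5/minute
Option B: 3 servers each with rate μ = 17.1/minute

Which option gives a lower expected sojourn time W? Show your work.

Option A: single server μ = 27.5 (M/M/1)
  ρ_A = 12.5/27.5 = 0.4545
  W_A = 1/(μ-λ) = 1/(27.5-12.5) = 1/15.00 = 0.06667

Option B: 3 servers μ = 17.1 (M/M/3)
  ρ_B = λ/(cμ) = 12.5/(3×17.1) = 0.2437
  Offered load a = λ/μ = cρ = 12.5/17.1 = 0.7310
  P₀ = [ Σₙ₌₀^2 aⁿ/n! + a^3/(3!(1-ρ)) ]⁻¹
  Σ = a^0/0! + a^1/1! + a^2/2! = 1.0000 + 0.7310 + 0.2672 = 1.9982
  a^3/(3!(1-ρ)) = 0.39061/(6 × 0.75634) = 0.08607
  P₀ = 1/(1.9982 + 0.08607) = 0.4798
  Lq = P₀·a^3·ρ / (3!(1-ρ)²) = 0.47979 × 0.39061 × 0.24366 / (6 × 0.57204) = 0.01330
  Wq_B = Lq/λ = 0.01330/12.5 = 0.001064
  W_B = Wq_B + 1/μ = 0.001064 + 0.05848 = 0.05954

Since W_B = 0.05954 < W_A = 0.06667, Option B (multiple servers) has the shorter time in system.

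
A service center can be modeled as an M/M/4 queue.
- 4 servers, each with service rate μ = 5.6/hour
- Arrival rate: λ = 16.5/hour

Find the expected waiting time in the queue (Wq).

Traffic intensity: ρ = λ/(cμ) = 16.5/(4×5.6) = 0.7366
Since ρ = 0.7366 < 1, system is stable.
Offered load a = λ/μ = cρ = 16.5/5.6 = 2.9464
P₀ = [ Σₙ₌₀^3 aⁿ/n! + a^4/(4!(1-ρ)) ]⁻¹
Σ = a^0/0! + a^1/1! + a^2/2! + a^3/3! = 1.00000 + 2.94643 + 4.34072 + 4.26321 = 12.5504
a^4/(4!(1-ρ)) = 75.3674/(24 × 0.263393) = 11.9225
P₀ = 1/(12.5504 + 11.9225) = 0.04086
Lq = P₀·a^4·ρ / (4!(1-ρ)²) = 0.040862 × 75.3674 × 0.73661 / (24 × 0.069376) = 1.3624
Wq = Lq/λ = 1.3624/16.5 = 0.08257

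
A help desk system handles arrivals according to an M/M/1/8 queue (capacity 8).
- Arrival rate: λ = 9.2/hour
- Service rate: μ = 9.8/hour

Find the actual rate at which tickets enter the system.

ρ = λ/μ = 9.2/9.8 = 0.93878
P₀ = (1-ρ)/(1-ρ^(K+1)) = (1-0.93878)/(1-0.93878^9) = 0.06122/0.4337 = 0.1412
P_K = P₀×ρ^K = 0.14117 × 0.93878^8 = 0.14117 × 0.60327 = 0.08516
λ_eff = λ(1-P_K) = 9.2 × (1 - 0.08516) = 9.2 × 0.91484 = 8.4165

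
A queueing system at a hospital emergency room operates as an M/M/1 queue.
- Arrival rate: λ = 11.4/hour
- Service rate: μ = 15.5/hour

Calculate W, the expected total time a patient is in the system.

First, compute utilization: ρ = λ/μ = 11.4/15.5 = 0.7355
For M/M/1: W = 1/(μ-λ)
W = 1/(15.5-11.4) = 1/4.10
W = 0.2439 hours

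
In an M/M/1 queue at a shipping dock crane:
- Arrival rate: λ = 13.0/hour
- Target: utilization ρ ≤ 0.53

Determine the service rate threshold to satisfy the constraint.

ρ = λ/μ, so μ = λ/ρ
μ ≥ 13.0/0.53 = 24.5283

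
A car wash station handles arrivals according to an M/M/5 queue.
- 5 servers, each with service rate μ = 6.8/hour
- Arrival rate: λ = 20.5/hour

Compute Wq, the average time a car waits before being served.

Traffic intensity: ρ = λ/(cμ) = 20.5/(5×6.8) = 0.6029
Since ρ = 0.6029 < 1, system is stable.
Offered load a = λ/μ = cρ = 20.5/6.8 = 3.0147
P₀ = [ Σₙ₌₀^4 aⁿ/n! + a^5/(5!(1-ρ)) ]⁻¹
Σ = a^0/0! + a^1/1! + a^2/2! + a^3/3! + a^4/4! = 1.0000 + 3.0147 + 4.5442 + 4.5665 + 3.4417 = 16.5671
a^5/(5!(1-ρ)) = 249.0146/(120 × 0.39706) = 5.2262
P₀ = 1/(16.5671 + 5.2262) = 0.04589
Lq = P₀·a^5·ρ / (5!(1-ρ)²) = 0.0458856 × 249.0146 × 0.602941 / (120 × 0.157656) = 0.3642
Wq = Lq/λ = 0.36415/20.5 = 0.01776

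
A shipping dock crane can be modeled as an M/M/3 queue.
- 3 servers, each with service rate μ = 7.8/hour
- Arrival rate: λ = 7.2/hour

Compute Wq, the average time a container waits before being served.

Traffic intensity: ρ = λ/(cμ) = 7.2/(3×7.8) = 0.3077
Since ρ = 0.3077 < 1, system is stable.
Offered load a = λ/μ = cρ = 7.2/7.8 = 0.9231
P₀ = [ Σₙ₌₀^2 aⁿ/n! + a^3/(3!(1-ρ)) ]⁻¹
Σ = a^0/0! + a^1/1! + a^2/2! = 1.0000 + 0.9231 + 0.4260 = 2.3491
a^3/(3!(1-ρ)) = 0.7865/(6 × 0.6923) = 0.1893
P₀ = 1/(2.3491 + 0.1893) = 0.3939
Lq = P₀·a^3·ρ / (3!(1-ρ)²) = 0.3939 × 0.7865 × 0.3077 / (6 × 0.4793) = 0.03315
Wq = Lq/λ = 0.03315/7.2 = 0.004604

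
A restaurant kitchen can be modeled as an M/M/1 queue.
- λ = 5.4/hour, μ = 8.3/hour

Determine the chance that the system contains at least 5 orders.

ρ = λ/μ = 5.4/8.3 = 0.6506
P(N ≥ n) = ρⁿ
P(N ≥ 5) = 0.6506^5
P(N ≥ 5) = 0.1166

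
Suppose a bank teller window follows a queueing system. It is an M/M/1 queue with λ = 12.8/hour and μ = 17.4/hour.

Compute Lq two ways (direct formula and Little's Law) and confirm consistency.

Method 1 (direct): Lq = λ²/(μ(μ-λ)) = 163.84/(17.4 × 4.60) = 2.0470

Method 2 (Little's Law):
W = 1/(μ-λ) = 1/4.60 = 0.21739
Wq = W - 1/μ = 0.21739 - 0.057471 = 0.15992
Lq = λWq = 12.8 × 0.15992 = 2.0470 ✔ (matches Method 1)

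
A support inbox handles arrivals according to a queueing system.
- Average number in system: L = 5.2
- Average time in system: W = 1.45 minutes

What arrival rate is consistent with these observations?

Little's Law: L = λW, so λ = L/W
λ = 5.2/1.45 = 3.5862 emails/minute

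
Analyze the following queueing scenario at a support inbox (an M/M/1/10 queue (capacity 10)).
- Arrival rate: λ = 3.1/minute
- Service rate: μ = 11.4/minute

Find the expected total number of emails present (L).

ρ = λ/μ = 3.1/11.4 = 0.27193
P₀ = (1-ρ)/(1-ρ^(K+1)) = (1-0.27193)/(1-0.27193^11) = 0.7281/1.0000 = 0.7281
P_K = P₀×ρ^K = 0.7281 × 0.27193^10 = 0.7281 × 0.000002211 = 0.000001610
L = ρ[1 - (K+1)ρ^K + Kρ^(K+1)] / [(1-ρ)(1-ρ^(K+1))]
L = 0.27193 × (1 - 11×0.000002211 + 10×6.012e-07) / ((1 - 0.27193) × (1 - 6.012e-07)) = 0.3735 emails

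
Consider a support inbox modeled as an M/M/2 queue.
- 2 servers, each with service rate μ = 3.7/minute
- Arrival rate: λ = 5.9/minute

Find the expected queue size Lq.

Traffic intensity: ρ = λ/(cμ) = 5.9/(2×3.7) = 0.7973
Since ρ = 0.7973 < 1, system is stable.
Offered load a = λ/μ = cρ = 5.9/3.7 = 1.5946
P₀ = [ Σₙ₌₀^1 aⁿ/n! + a^2/(2!(1-ρ)) ]⁻¹
Σ = a^0/0! + a^1/1! = 1.0000 + 1.5946 = 2.5946
a^2/(2!(1-ρ)) = 2.5427/(2 × 0.2027) = 6.2721
P₀ = 1/(2.5946 + 6.2721) = 0.1128
Lq = P₀·a^2·ρ / (2!(1-ρ)²) = 0.11278 × 2.5427 × 0.79730 / (2 × 0.041088) = 2.7823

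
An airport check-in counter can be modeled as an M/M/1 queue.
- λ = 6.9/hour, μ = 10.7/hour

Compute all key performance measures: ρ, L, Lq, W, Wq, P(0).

Step 1: ρ = λ/μ = 6.9/10.7 = 0.6449
Step 2: L = λ/(μ-λ) = 6.9/3.80 = 1.8158
Step 3: Lq = λ²/(μ(μ-λ)) = 47.61/(10.7×3.80) = 1.1709
Step 4: W = 1/(μ-λ) = 1/3.80 = 0.26316
Step 5: Wq = λ/(μ(μ-λ)) = 6.9/(10.7×3.80) = 0.1697
Step 6: P(0) = 1-ρ = 0.3551
Verify: L = λW = 6.9×0.26316 = 1.8158 ✔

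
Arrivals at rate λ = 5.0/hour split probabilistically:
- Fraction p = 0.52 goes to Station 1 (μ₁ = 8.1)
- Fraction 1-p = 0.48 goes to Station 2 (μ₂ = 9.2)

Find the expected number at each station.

Effective rates: λ₁ = 5.0×0.52 = 2.6, λ₂ = 5.0×0.48 = 2.4
Station 1: ρ₁ = 2.6/8.1 = 0.32099, L₁ = ρ₁/(1-ρ₁) = 0.32099/(1-0.32099) = 0.4727
Station 2: ρ₂ = 2.4/9.2 = 0.26087, L₂ = ρ₂/(1-ρ₂) = 0.26087/(1-0.26087) = 0.3529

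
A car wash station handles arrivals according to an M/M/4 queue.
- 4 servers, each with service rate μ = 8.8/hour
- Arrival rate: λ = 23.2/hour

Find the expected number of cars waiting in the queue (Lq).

Traffic intensity: ρ = λ/(cμ) = 23.2/(4×8.8) = 0.6591
Since ρ = 0.6591 < 1, system is stable.
Offered load a = λ/μ = cρ = 23.2/8.8 = 2.6364
P₀ = [ Σₙ₌₀^3 aⁿ/n! + a^4/(4!(1-ρ)) ]⁻¹
Σ = a^0/0! + a^1/1! + a^2/2! + a^3/3! = 1.00000 + 2.63636 + 3.47521 + 3.05397 = 10.1655
a^4/(4!(1-ρ)) = 48.3082/(24 × 0.34091) = 5.9043
P₀ = 1/(10.1655 + 5.9043) = 0.06223
Lq = P₀·a^4·ρ / (4!(1-ρ)²) = 0.062228 × 48.3082 × 0.65909 / (24 × 0.11622) = 0.7103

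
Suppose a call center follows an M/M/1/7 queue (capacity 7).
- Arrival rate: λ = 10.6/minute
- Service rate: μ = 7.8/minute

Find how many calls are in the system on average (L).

ρ = λ/μ = 10.6/7.8 = 1.3590
P₀ = (1-ρ)/(1-ρ^(K+1)) = (1-1.3590)/(1-1.3590^8) = -0.3590/-10.6347 = 0.03376
P_K = P₀×ρ^K = 0.03376 × 1.3590^7 = 0.03376 × 8.5612 = 0.2890
L = ρ[1 - (K+1)ρ^K + Kρ^(K+1)] / [(1-ρ)(1-ρ^(K+1))]
L = 1.3590 × (1 - 8×8.56123 + 7×11.6347) / ((1 - 1.3590) × (1 - 11.6347)) = 4.9667 calls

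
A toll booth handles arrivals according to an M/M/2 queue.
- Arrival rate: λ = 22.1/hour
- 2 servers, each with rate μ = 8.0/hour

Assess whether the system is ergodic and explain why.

Stability requires ρ = λ/(cμ) < 1
ρ = 22.1/(2 × 8.0) = 22.1/16.00 = 1.3813
Since 1.3813 ≥ 1, the system is UNSTABLE.
Need c > λ/μ = 22.1/8.0 = 2.76.
Minimum servers needed: c = 3.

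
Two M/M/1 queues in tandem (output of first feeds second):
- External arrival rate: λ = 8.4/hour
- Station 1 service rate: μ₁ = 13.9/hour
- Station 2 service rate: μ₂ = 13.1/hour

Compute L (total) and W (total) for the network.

By Jackson's theorem, each station behaves as independent M/M/1.
Station 1: ρ₁ = 8.4/13.9 = 0.6043, L₁ = ρ₁/(1-ρ₁) = λ/(μ₁-λ) = 8.4/5.50 = 1.5273
Station 2: ρ₂ = 8.4/13.1 = 0.6412, L₂ = ρ₂/(1-ρ₂) = λ/(μ₂-λ) = 8.4/4.70 = 1.7872
Total: L = L₁ + L₂ = 1.5273 + 1.7872 = 3.3145
W = L/λ = 3.3145/8.4 = 0.3946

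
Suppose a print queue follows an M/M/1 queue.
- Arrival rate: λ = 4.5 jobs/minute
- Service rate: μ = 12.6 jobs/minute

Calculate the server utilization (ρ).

Server utilization: ρ = λ/μ
ρ = 4.5/12.6 = 0.3571
The server is busy 35.71% of the time.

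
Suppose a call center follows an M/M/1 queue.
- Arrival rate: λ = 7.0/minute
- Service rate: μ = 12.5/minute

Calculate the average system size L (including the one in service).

ρ = λ/μ = 7.0/12.5 = 0.5600
For M/M/1: L = λ/(μ-λ)
L = 7.0/(12.5-7.0) = 7.0/5.50
L = 1.2727 calls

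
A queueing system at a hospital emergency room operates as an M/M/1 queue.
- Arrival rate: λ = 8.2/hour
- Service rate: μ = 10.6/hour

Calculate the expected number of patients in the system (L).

ρ = λ/μ = 8.2/10.6 = 0.7736
For M/M/1: L = λ/(μ-λ)
L = 8.2/(10.6-8.2) = 8.2/2.40
L = 3.4167 patients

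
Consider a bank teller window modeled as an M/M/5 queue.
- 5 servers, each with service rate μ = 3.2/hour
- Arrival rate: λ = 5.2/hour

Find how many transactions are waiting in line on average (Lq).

Traffic intensity: ρ = λ/(cμ) = 5.2/(5×3.2) = 0.3250
Since ρ = 0.3250 < 1, system is stable.
Offered load a = λ/μ = cρ = 5.2/3.2 = 1.6250
P₀ = [ Σₙ₌₀^4 aⁿ/n! + a^5/(5!(1-ρ)) ]⁻¹
Σ = a^0/0! + a^1/1! + a^2/2! + a^3/3! + a^4/4! = 1.0000 + 1.6250 + 1.3203 + 0.7152 + 0.2905 = 4.9510
a^5/(5!(1-ρ)) = 11.3310/(120 × 0.6750) = 0.1399
P₀ = 1/(4.9510 + 0.1399) = 0.1964
Lq = P₀·a^5·ρ / (5!(1-ρ)²) = 0.1964 × 11.3310 × 0.3250 / (120 × 0.4556) = 0.01323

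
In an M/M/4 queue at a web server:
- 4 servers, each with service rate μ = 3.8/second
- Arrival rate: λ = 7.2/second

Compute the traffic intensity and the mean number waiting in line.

Traffic intensity: ρ = λ/(cμ) = 7.2/(4×3.8) = 0.4737
Since ρ = 0.4737 < 1, system is stable.
Offered load a = λ/μ = cρ = 7.2/3.8 = 1.8947
P₀ = [ Σₙ₌₀^3 aⁿ/n! + a^4/(4!(1-ρ)) ]⁻¹
Σ = a^0/0! + a^1/1! + a^2/2! + a^3/3! = 1.0000 + 1.8947 + 1.7950 + 1.1337 = 5.8234
a^4/(4!(1-ρ)) = 12.8883/(24 × 0.52632) = 1.0203
P₀ = 1/(5.8234 + 1.0203) = 0.1461
Lq = P₀·a^4·ρ / (4!(1-ρ)²) = 0.1461 × 12.8883 × 0.4737 / (24 × 0.2770) = 0.1342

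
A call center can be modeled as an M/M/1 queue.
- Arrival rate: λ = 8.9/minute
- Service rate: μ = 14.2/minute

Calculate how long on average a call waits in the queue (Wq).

First, compute utilization: ρ = λ/μ = 8.9/14.2 = 0.6268
For M/M/1: Wq = λ/(μ(μ-λ))
Wq = 8.9/(14.2 × (14.2-8.9))
Wq = 8.9/(14.2 × 5.30)
Wq = 0.1183 minutes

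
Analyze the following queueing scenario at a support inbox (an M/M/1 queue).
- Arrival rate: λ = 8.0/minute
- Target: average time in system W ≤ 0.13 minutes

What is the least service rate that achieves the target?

For M/M/1: W = 1/(μ-λ)
Need W ≤ 0.13, so 1/(μ-λ) ≤ 0.13
μ - λ ≥ 1/0.13 = 7.6923
μ ≥ 8.0 + 7.6923 = 15.6923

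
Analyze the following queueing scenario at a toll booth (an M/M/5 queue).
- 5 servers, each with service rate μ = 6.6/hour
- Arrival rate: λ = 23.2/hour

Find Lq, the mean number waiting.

Traffic intensity: ρ = λ/(cμ) = 23.2/(5×6.6) = 0.7030
Since ρ = 0.7030 < 1, system is stable.
Offered load a = λ/μ = cρ = 23.2/6.6 = 3.5152
P₀ = [ Σₙ₌₀^4 aⁿ/n! + a^5/(5!(1-ρ)) ]⁻¹
Σ = a^0/0! + a^1/1! + a^2/2! + a^3/3! + a^4/4! = 1.0000 + 3.5152 + 6.1781 + 7.2390 + 6.3616 = 24.2939
a^5/(5!(1-ρ)) = 536.6860/(120 × 0.29697) = 15.0601
P₀ = 1/(24.2939 + 15.0601) = 0.02541
Lq = P₀·a^5·ρ / (5!(1-ρ)²) = 0.02541 × 536.6860 × 0.7030 / (120 × 0.08819) = 0.9059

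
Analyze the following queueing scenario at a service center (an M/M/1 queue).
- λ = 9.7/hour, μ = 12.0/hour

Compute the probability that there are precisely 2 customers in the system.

ρ = λ/μ = 9.7/12.0 = 0.8083
P(n) = (1-ρ)ρⁿ
P(2) = (1-0.8083) × 0.8083^2
P(2) = 0.1917 × 0.6533
P(2) = 0.1252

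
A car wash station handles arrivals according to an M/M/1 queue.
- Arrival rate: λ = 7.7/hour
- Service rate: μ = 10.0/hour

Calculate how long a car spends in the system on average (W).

First, compute utilization: ρ = λ/μ = 7.7/10.0 = 0.7700
For M/M/1: W = 1/(μ-λ)
W = 1/(10.0-7.7) = 1/2.30
W = 0.4348 hours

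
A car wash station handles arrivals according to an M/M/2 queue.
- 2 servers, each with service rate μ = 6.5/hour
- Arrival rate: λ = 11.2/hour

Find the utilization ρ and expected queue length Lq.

Traffic intensity: ρ = λ/(cμ) = 11.2/(2×6.5) = 0.8615
Since ρ = 0.8615 < 1, system is stable.
Offered load a = λ/μ = cρ = 11.2/6.5 = 1.7231
P₀ = [ Σₙ₌₀^1 aⁿ/n! + a^2/(2!(1-ρ)) ]⁻¹
Σ = a^0/0! + a^1/1! = 1.0000 + 1.7231 = 2.7231
a^2/(2!(1-ρ)) = 2.968994/(2 × 0.1384615) = 10.7214
P₀ = 1/(2.7231 + 10.7214) = 0.07438
Lq = P₀·a^2·ρ / (2!(1-ρ)²) = 0.07438017 × 2.968994 × 0.8615385 / (2 × 0.01917160) = 4.9620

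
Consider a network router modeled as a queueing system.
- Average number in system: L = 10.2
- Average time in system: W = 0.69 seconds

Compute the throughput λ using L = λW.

Little's Law: L = λW, so λ = L/W
λ = 10.2/0.69 = 14.7826 packets/second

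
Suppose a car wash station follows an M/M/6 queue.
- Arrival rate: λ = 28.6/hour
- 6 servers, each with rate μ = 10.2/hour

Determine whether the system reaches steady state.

Stability requires ρ = λ/(cμ) < 1
ρ = 28.6/(6 × 10.2) = 28.6/61.20 = 0.4673
Since 0.4673 < 1, the system is STABLE.
The servers are busy 46.73% of the time.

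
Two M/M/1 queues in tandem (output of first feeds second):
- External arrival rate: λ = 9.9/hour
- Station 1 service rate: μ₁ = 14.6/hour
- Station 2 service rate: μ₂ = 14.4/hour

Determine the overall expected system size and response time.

By Jackson's theorem, each station behaves as independent M/M/1.
Station 1: ρ₁ = 9.9/14.6 = 0.6781, L₁ = ρ₁/(1-ρ₁) = λ/(μ₁-λ) = 9.9/4.70 = 2.1064
Station 2: ρ₂ = 9.9/14.4 = 0.6875, L₂ = ρ₂/(1-ρ₂) = λ/(μ₂-λ) = 9.9/4.50 = 2.2000
Total: L = L₁ + L₂ = 2.1064 + 2.2000 = 4.3064
W = L/λ = 4.3064/9.9 = 0.4350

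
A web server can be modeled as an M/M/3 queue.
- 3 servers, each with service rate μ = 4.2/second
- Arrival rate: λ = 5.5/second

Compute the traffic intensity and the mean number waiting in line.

Traffic intensity: ρ = λ/(cμ) = 5.5/(3×4.2) = 0.4365
Since ρ = 0.4365 < 1, system is stable.
Offered load a = λ/μ = cρ = 5.5/4.2 = 1.3095
P₀ = [ Σₙ₌₀^2 aⁿ/n! + a^3/(3!(1-ρ)) ]⁻¹
Σ = a^0/0! + a^1/1! + a^2/2! = 1.000000 + 1.309524 + 0.8574263 = 3.1670
a^3/(3!(1-ρ)) = 2.2456/(6 × 0.5635) = 0.6642
P₀ = 1/(3.1670 + 0.6642) = 0.2610
Lq = P₀·a^3·ρ / (3!(1-ρ)²) = 0.2610 × 2.2456 × 0.4365 / (6 × 0.3175) = 0.1343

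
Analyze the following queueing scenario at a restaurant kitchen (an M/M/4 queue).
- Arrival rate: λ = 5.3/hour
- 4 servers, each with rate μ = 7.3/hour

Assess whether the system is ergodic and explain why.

Stability requires ρ = λ/(cμ) < 1
ρ = 5.3/(4 × 7.3) = 5.3/29.20 = 0.1815
Since 0.1815 < 1, the system is STABLE.
The servers are busy 18.15% of the time.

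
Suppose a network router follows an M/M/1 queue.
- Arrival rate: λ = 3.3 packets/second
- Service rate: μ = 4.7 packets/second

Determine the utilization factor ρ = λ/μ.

Server utilization: ρ = λ/μ
ρ = 3.3/4.7 = 0.7021
The server is busy 70.21% of the time.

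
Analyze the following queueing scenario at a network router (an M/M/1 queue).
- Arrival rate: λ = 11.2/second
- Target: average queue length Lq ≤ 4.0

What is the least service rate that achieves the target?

For M/M/1: Lq = λ²/(μ(μ-λ))
Need Lq ≤ 4.0, i.e. μ(μ-λ) ≥ λ²/4.0
μ² - 11.2μ - 125.44/4.0 ≥ 0  →  μ² - 11.2μ - 31.3600 ≥ 0
Quadratic formula (positive root): μ = [λ + √(λ² + 4×31.3600)]/2
Discriminant: 125.44 + 4×31.3600 = 250.8800, √250.8800 = 15.8392
μ ≥ (11.2 + 15.8392)/2 = 13.5196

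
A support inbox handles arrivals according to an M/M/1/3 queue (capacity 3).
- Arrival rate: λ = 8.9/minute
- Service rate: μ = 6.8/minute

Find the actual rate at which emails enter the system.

ρ = λ/μ = 8.9/6.8 = 1.30882
P₀ = (1-ρ)/(1-ρ^(K+1)) = (1-1.30882)/(1-1.30882^4) = -0.3088/-1.9344 = 0.1596
P_K = P₀×ρ^K = 0.15965 × 1.30882^3 = 0.15965 × 2.2420 = 0.3579
λ_eff = λ(1-P_K) = 8.9 × (1 - 0.35793) = 8.9 × 0.64207 = 5.7144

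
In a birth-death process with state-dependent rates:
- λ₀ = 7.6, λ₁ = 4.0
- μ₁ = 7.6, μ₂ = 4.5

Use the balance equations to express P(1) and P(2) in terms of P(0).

Balance equations:
State 0: λ₀P₀ = μ₁P₁ → P₁ = (λ₀/μ₁)P₀ = (7.6/7.6)P₀ = 1.0000P₀
State 1: P₂ = (λ₀λ₁)/(μ₁μ₂)P₀ = (7.6×4.0)/(7.6×4.5)P₀ = 0.8889P₀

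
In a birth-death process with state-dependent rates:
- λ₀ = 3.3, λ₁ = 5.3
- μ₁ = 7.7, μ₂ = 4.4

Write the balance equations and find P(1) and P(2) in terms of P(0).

Balance equations:
State 0: λ₀P₀ = μ₁P₁ → P₁ = (λ₀/μ₁)P₀ = (3.3/7.7)P₀ = 0.4286P₀
State 1: P₂ = (λ₀λ₁)/(μ₁μ₂)P₀ = (3.3×5.3)/(7.7×4.4)P₀ = 0.5162P₀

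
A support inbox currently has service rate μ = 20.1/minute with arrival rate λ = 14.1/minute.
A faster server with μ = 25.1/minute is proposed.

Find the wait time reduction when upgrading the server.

System 1: ρ₁ = 14.1/20.1 = 0.7015, W₁ = 1/(20.1-14.1) = 0.166667
System 2: ρ₂ = 14.1/25.1 = 0.5618, W₂ = 1/(25.1-14.1) = 0.0909091
Improvement: (W₁-W₂)/W₁ = (0.166667-0.0909091)/0.166667 = 45.45%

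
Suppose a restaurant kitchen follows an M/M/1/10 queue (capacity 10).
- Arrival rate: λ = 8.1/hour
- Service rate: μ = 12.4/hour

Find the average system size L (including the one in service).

ρ = λ/μ = 8.1/12.4 = 0.653226
P₀ = (1-ρ)/(1-ρ^(K+1)) = (1-0.653226)/(1-0.653226^11) = 0.3468/0.9908 = 0.3500
P_K = P₀×ρ^K = 0.35001 × 0.653226^10 = 0.35001 × 0.014146 = 0.004951
L = ρ[1 - (K+1)ρ^K + Kρ^(K+1)] / [(1-ρ)(1-ρ^(K+1))]
L = 0.653226 × (1 - 11×0.01415 + 10×0.009241) / ((1 - 0.653226) × (1 - 0.009241)) = 1.7811 orders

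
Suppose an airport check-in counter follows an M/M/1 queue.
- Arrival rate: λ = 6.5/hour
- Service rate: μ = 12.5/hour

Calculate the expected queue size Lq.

ρ = λ/μ = 6.5/12.5 = 0.5200
For M/M/1: Lq = λ²/(μ(μ-λ))
Lq = 42.25/(12.5 × 6.00)
Lq = 0.5633 passengers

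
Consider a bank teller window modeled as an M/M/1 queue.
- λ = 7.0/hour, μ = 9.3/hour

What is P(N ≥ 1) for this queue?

ρ = λ/μ = 7.0/9.3 = 0.7527
P(N ≥ n) = ρⁿ
P(N ≥ 1) = 0.7527^1
P(N ≥ 1) = 0.7527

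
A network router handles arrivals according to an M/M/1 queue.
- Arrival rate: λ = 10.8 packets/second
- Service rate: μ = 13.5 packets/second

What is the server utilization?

Server utilization: ρ = λ/μ
ρ = 10.8/13.5 = 0.8000
The server is busy 80.00% of the time.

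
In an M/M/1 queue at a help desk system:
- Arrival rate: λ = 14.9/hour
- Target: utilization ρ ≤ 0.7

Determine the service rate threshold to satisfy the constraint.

ρ = λ/μ, so μ = λ/ρ
μ ≥ 14.9/0.7 = 21.2857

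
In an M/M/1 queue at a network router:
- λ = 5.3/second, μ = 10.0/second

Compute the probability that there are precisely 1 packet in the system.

ρ = λ/μ = 5.3/10.0 = 0.5300
P(n) = (1-ρ)ρⁿ
P(1) = (1-0.5300) × 0.5300^1
P(1) = 0.4700 × 0.5300
P(1) = 0.2491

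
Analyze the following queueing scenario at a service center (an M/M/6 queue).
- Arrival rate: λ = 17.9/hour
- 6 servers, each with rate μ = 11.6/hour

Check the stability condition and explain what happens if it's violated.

Stability requires ρ = λ/(cμ) < 1
ρ = 17.9/(6 × 11.6) = 17.9/69.60 = 0.2572
Since 0.2572 < 1, the system is STABLE.
The servers are busy 25.72% of the time.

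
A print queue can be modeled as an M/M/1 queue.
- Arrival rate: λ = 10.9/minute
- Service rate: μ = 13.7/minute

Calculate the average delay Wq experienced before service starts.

First, compute utilization: ρ = λ/μ = 10.9/13.7 = 0.7956
For M/M/1: Wq = λ/(μ(μ-λ))
Wq = 10.9/(13.7 × (13.7-10.9))
Wq = 10.9/(13.7 × 2.80)
Wq = 0.2842 minutes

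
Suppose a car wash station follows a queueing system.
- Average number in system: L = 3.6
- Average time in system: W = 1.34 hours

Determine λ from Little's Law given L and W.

Little's Law: L = λW, so λ = L/W
λ = 3.6/1.34 = 2.6866 cars/hour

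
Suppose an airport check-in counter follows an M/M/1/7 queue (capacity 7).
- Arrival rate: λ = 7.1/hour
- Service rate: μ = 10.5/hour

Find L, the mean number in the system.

ρ = λ/μ = 7.1/10.5 = 0.6762
P₀ = (1-ρ)/(1-ρ^(K+1)) = (1-0.6762)/(1-0.6762^8) = 0.3238/0.9563 = 0.3386
P_K = P₀×ρ^K = 0.3386 × 0.6762^7 = 0.3386 × 0.06464 = 0.02189
L = ρ[1 - (K+1)ρ^K + Kρ^(K+1)] / [(1-ρ)(1-ρ^(K+1))]
L = 0.6762 × (1 - 8×0.064644 + 7×0.043712) / ((1 - 0.6762) × (1 - 0.043712)) = 1.7226 passengers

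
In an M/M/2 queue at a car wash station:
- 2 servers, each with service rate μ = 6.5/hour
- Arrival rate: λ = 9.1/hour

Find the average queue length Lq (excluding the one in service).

Traffic intensity: ρ = λ/(cμ) = 9.1/(2×6.5) = 0.7000
Since ρ = 0.7000 < 1, system is stable.
Offered load a = λ/μ = cρ = 9.1/6.5 = 1.4000
P₀ = [ Σₙ₌₀^1 aⁿ/n! + a^2/(2!(1-ρ)) ]⁻¹
Σ = a^0/0! + a^1/1! = 1.0000 + 1.4000 = 2.4000
a^2/(2!(1-ρ)) = 1.9600/(2 × 0.3000) = 3.2667
P₀ = 1/(2.4000 + 3.2667) = 0.1765
Lq = P₀·a^2·ρ / (2!(1-ρ)²) = 0.17647 × 1.9600 × 0.70000 / (2 × 0.090000) = 1.3451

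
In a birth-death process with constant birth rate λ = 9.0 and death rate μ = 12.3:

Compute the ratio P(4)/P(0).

For constant rates: P(n)/P(0) = (λ/μ)^n
P(4)/P(0) = (9.0/12.3)^4 = 0.7317^4 = 0.2866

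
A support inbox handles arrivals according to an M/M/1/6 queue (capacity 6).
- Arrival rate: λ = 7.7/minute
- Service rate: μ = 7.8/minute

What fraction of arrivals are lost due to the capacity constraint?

ρ = λ/μ = 7.7/7.8 = 0.98718
P₀ = (1-ρ)/(1-ρ^(K+1)) = (1-0.98718)/(1-0.98718^7) = 0.01282/0.08636 = 0.1484
P_K = P₀×ρ^K = 0.14845 × 0.98718^6 = 0.14845 × 0.92550 = 0.1374
Blocking probability = 13.74%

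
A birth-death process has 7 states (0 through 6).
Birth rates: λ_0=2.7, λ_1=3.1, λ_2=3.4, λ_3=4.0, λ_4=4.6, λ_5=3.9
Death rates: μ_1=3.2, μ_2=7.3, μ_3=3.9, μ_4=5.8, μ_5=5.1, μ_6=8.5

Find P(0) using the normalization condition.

Ratios P(n)/P(0) = (λ₀···λₙ₋₁)/(μ₁···μₙ):
P(1)/P(0) = (2.7)/(3.2) = 0.8438
P(2)/P(0) = (2.7×3.1)/(3.2×7.3) = 0.3583
P(3)/P(0) = (2.7×3.1×3.4)/(3.2×7.3×3.9) = 0.3124
P(4)/P(0) = (2.7×3.1×3.4×4.0)/(3.2×7.3×3.9×5.8) = 0.2154
P(5)/P(0) = (2.7×3.1×3.4×4.0×4.6)/(3.2×7.3×3.9×5.8×5.1) = 0.1943
P(6)/P(0) = (2.7×3.1×3.4×4.0×4.6×3.9)/(3.2×7.3×3.9×5.8×5.1×8.5) = 0.08915

Normalization: ∑ P(n) = 1
P(0) × (1.0000 + 0.8438 + 0.3583 + 0.3124 + 0.2154 + 0.1943 + 0.08915) = 1
P(0) × 3.0133 = 1
P(0) = 1/3.0133 = 0.3319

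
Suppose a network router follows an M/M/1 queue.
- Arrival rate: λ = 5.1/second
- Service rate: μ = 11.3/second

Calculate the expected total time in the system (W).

First, compute utilization: ρ = λ/μ = 5.1/11.3 = 0.4513
For M/M/1: W = 1/(μ-λ)
W = 1/(11.3-5.1) = 1/6.20
W = 0.1613 seconds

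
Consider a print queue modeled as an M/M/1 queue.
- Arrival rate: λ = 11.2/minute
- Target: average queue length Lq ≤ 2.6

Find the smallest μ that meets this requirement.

For M/M/1: Lq = λ²/(μ(μ-λ))
Need Lq ≤ 2.6, i.e. μ(μ-λ) ≥ λ²/2.6
μ² - 11.2μ - 125.44/2.6 ≥ 0  →  μ² - 11.2μ - 48.24615 ≥ 0
Quadratic formula (positive root): μ = [λ + √(λ² + 4×48.24615)]/2
Discriminant: 125.44 + 4×48.24615 = 318.4246, √318.4246 = 17.8445
μ ≥ (11.2 + 17.8445)/2 = 14.5222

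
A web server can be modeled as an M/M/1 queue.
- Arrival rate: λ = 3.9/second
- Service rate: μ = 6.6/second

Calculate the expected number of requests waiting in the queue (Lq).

ρ = λ/μ = 3.9/6.6 = 0.5909
For M/M/1: Lq = λ²/(μ(μ-λ))
Lq = 15.21/(6.6 × 2.70)
Lq = 0.8535 requests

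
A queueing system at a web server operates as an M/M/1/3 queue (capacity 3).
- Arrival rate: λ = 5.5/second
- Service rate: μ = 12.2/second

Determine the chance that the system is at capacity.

ρ = λ/μ = 5.5/12.2 = 0.45082
P₀ = (1-ρ)/(1-ρ^(K+1)) = (1-0.45082)/(1-0.45082^4) = 0.54918/0.95869 = 0.5728
P_K = P₀×ρ^K = 0.57284 × 0.45082^3 = 0.57284 × 0.091624 = 0.05249
Blocking probability = 5.25%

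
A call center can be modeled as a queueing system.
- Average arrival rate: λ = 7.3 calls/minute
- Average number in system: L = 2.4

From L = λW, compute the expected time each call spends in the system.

Little's Law: L = λW, so W = L/λ
W = 2.4/7.3 = 0.3288 minutes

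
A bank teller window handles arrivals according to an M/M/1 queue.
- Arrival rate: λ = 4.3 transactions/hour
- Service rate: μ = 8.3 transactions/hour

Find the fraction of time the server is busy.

Server utilization: ρ = λ/μ
ρ = 4.3/8.3 = 0.5181
The server is busy 51.81% of the time.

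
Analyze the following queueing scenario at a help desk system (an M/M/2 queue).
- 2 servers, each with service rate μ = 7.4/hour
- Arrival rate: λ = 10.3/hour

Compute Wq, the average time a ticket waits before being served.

Traffic intensity: ρ = λ/(cμ) = 10.3/(2×7.4) = 0.6959
Since ρ = 0.6959 < 1, system is stable.
Offered load a = λ/μ = cρ = 10.3/7.4 = 1.3919
P₀ = [ Σₙ₌₀^1 aⁿ/n! + a^2/(2!(1-ρ)) ]⁻¹
Σ = a^0/0! + a^1/1! = 1.0000 + 1.3919 = 2.3919
a^2/(2!(1-ρ)) = 1.93736/(2 × 0.304054) = 3.1859
P₀ = 1/(2.3919 + 3.1859) = 0.1793
Lq = P₀·a^2·ρ / (2!(1-ρ)²) = 0.1793 × 1.9374 × 0.6959 / (2 × 0.09245) = 1.3074
Wq = Lq/λ = 1.3074/10.3 = 0.1269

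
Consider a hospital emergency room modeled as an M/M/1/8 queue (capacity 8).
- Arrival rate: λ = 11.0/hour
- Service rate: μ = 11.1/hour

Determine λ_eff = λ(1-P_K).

ρ = λ/μ = 11.0/11.1 = 0.9910
P₀ = (1-ρ)/(1-ρ^(K+1)) = (1-0.9910)/(1-0.9910^9) = 0.009000/0.07814 = 0.1152
P_K = P₀×ρ^K = 0.11517 × 0.9910^8 = 0.11517 × 0.93023 = 0.1071
λ_eff = λ(1-P_K) = 11.0 × (1 - 0.10713) = 11.0 × 0.89287 = 9.8216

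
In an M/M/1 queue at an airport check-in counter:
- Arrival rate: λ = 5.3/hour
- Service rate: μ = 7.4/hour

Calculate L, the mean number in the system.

ρ = λ/μ = 5.3/7.4 = 0.7162
For M/M/1: L = λ/(μ-λ)
L = 5.3/(7.4-5.3) = 5.3/2.10
L = 2.5238 passengers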